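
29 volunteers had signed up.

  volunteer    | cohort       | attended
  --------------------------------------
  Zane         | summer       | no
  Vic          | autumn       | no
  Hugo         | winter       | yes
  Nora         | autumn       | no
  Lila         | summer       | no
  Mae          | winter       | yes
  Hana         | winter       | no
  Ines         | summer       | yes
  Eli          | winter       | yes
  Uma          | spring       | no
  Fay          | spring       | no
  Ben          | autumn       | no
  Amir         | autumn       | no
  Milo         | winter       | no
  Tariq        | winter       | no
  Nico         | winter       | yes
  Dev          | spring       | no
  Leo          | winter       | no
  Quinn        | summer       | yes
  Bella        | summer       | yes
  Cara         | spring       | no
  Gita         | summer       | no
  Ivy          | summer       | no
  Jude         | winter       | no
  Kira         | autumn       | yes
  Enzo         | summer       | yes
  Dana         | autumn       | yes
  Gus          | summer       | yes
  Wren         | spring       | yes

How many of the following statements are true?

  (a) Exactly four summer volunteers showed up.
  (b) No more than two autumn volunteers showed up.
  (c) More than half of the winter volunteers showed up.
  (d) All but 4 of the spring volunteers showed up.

2

(a) summer: |A| = 9, |A ∩ B| = 5; needs |A ∩ B| = 4 — false.
(b) autumn: |A| = 6, |A ∩ B| = 2; needs |A ∩ B| ≤ 2 — true.
(c) winter: |A| = 9, |A ∩ B| = 4; needs |A ∩ B| > |A ∖ B| — false.
(d) spring: |A| = 5, |A ∩ B| = 1; needs |A ∖ B| = 4 — true.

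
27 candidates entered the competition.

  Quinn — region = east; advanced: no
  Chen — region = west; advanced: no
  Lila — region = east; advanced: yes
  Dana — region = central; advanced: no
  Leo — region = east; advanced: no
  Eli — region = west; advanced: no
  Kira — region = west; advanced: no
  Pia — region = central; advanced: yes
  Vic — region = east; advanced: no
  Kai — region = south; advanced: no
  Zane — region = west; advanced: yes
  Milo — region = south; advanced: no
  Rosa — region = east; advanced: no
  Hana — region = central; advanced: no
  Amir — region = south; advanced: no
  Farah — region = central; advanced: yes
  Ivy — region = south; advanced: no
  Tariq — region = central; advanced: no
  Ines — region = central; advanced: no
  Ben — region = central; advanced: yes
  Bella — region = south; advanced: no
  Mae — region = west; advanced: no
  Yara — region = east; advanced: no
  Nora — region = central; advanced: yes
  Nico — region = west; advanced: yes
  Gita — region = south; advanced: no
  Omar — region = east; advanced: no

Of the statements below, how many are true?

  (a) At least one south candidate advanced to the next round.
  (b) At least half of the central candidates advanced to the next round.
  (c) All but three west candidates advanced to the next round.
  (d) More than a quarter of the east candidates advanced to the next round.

(a) south: |A| = 6, |A ∩ B| = 0; needs A ∩ B ≠ ∅ (|A ∩ B| ≥ 1) — false.
(b) central: |A| = 8, |A ∩ B| = 4; needs |A ∩ B| ≥ |A ∖ B| — true.
(c) west: |A| = 6, |A ∩ B| = 2; needs |A ∖ B| = 3 — false.
(d) east: |A| = 7, |A ∩ B| = 1; needs |A ∩ B| / |A| > 1/4 — false.

1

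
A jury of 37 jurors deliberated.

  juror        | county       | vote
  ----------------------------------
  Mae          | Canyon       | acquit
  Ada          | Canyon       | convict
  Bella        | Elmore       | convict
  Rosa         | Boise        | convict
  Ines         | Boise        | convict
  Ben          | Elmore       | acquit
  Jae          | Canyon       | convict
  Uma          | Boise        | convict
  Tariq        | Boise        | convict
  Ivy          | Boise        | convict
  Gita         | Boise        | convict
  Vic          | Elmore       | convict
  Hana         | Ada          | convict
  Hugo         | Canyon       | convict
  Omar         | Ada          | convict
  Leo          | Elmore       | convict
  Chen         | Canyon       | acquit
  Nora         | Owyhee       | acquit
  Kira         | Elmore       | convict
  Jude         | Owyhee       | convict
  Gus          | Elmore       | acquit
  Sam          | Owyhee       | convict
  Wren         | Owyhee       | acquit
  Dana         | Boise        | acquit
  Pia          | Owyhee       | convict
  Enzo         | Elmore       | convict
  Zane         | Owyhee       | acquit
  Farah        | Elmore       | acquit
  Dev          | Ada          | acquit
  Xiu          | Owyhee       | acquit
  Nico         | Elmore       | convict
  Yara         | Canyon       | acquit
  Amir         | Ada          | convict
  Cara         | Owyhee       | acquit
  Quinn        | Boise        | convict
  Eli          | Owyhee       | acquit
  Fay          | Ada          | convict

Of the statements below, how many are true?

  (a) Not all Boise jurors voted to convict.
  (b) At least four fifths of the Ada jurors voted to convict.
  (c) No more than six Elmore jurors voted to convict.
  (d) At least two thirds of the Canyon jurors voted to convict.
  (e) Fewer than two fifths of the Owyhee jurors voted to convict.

4

(a) Boise: |A| = 8, |A ∩ B| = 7; needs A ⊄ B (|A ∖ B| ≥ 1) — true.
(b) Ada: |A| = 5, |A ∩ B| = 4; needs |A ∩ B| / |A| ≥ 4/5 — true.
(c) Elmore: |A| = 9, |A ∩ B| = 6; needs |A ∩ B| ≤ 6 — true.
(d) Canyon: |A| = 6, |A ∩ B| = 3; needs |A ∩ B| / |A| ≥ 2/3 — false.
(e) Owyhee: |A| = 9, |A ∩ B| = 3; needs |A ∩ B| / |A| < 2/5 — true.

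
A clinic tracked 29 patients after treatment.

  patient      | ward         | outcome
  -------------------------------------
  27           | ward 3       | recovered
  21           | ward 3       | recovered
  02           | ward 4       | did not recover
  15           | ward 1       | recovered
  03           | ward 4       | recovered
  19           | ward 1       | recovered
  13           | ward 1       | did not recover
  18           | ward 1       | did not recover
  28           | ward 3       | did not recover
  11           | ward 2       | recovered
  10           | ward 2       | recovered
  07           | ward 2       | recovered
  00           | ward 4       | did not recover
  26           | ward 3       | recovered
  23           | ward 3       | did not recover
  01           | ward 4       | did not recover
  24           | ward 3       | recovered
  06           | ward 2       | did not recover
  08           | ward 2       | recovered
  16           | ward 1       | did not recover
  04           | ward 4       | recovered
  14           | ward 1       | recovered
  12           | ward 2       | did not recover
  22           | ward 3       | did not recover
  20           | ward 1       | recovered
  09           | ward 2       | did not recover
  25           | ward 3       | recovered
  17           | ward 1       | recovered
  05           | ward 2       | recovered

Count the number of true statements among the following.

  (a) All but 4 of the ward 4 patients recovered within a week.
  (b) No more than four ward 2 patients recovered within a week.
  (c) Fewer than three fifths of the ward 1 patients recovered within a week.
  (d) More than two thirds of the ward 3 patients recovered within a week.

0

(a) ward 4: |A| = 5, |A ∩ B| = 2; needs |A ∖ B| = 4 — false.
(b) ward 2: |A| = 8, |A ∩ B| = 5; needs |A ∩ B| ≤ 4 — false.
(c) ward 1: |A| = 8, |A ∩ B| = 5; needs |A ∩ B| / |A| < 3/5 — false.
(d) ward 3: |A| = 8, |A ∩ B| = 5; needs |A ∩ B| / |A| > 2/3 — false.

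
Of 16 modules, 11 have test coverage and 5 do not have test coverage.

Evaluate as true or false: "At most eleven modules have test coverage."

True

'At most eleven modules have test coverage' holds iff |A ∩ B| ≤ 11.
|A| = 16, |A ∩ B| = 11, |A ∖ B| = 5.
|A ∩ B| = 11, so the statement is true.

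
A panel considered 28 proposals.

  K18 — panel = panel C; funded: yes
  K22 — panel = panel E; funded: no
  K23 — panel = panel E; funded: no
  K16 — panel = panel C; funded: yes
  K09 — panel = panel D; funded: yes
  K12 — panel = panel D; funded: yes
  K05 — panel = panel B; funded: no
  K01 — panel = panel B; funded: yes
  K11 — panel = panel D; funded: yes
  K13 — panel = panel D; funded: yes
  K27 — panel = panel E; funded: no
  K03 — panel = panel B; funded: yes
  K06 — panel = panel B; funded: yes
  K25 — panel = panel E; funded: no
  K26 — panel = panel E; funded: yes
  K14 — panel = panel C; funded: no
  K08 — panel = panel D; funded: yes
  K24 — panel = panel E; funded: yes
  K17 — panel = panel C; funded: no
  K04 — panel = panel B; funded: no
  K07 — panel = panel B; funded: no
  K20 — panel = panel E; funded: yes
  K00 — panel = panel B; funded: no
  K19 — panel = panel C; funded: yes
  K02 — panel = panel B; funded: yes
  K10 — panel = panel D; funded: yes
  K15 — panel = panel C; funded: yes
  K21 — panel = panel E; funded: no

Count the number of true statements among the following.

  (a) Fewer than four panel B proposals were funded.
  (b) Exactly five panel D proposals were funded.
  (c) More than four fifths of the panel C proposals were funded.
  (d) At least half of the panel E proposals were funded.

0

(a) panel B: |A| = 8, |A ∩ B| = 4; needs |A ∩ B| < 4 — false.
(b) panel D: |A| = 6, |A ∩ B| = 6; needs |A ∩ B| = 5 — false.
(c) panel C: |A| = 6, |A ∩ B| = 4; needs |A ∩ B| / |A| > 4/5 — false.
(d) panel E: |A| = 8, |A ∩ B| = 3; needs |A ∩ B| ≥ |A ∖ B| — false.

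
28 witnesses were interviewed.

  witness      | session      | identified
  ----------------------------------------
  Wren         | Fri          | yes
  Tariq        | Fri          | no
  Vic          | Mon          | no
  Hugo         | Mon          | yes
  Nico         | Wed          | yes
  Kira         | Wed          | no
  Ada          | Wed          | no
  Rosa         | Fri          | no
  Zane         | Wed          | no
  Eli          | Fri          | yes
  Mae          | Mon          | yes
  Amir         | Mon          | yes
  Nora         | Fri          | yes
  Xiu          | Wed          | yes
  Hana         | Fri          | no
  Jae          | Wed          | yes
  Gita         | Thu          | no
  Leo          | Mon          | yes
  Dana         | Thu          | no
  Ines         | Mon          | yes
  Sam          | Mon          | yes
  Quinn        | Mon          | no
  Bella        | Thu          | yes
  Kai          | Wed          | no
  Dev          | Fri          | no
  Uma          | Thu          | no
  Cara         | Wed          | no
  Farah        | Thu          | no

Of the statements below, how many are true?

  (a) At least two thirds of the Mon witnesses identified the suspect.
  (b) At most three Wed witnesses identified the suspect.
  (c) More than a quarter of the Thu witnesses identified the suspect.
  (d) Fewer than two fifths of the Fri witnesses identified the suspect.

2

(a) Mon: |A| = 8, |A ∩ B| = 6; needs |A ∩ B| / |A| ≥ 2/3 — true.
(b) Wed: |A| = 8, |A ∩ B| = 3; needs |A ∩ B| ≤ 3 — true.
(c) Thu: |A| = 5, |A ∩ B| = 1; needs |A ∩ B| / |A| > 1/4 — false.
(d) Fri: |A| = 7, |A ∩ B| = 3; needs |A ∩ B| / |A| < 2/5 — false.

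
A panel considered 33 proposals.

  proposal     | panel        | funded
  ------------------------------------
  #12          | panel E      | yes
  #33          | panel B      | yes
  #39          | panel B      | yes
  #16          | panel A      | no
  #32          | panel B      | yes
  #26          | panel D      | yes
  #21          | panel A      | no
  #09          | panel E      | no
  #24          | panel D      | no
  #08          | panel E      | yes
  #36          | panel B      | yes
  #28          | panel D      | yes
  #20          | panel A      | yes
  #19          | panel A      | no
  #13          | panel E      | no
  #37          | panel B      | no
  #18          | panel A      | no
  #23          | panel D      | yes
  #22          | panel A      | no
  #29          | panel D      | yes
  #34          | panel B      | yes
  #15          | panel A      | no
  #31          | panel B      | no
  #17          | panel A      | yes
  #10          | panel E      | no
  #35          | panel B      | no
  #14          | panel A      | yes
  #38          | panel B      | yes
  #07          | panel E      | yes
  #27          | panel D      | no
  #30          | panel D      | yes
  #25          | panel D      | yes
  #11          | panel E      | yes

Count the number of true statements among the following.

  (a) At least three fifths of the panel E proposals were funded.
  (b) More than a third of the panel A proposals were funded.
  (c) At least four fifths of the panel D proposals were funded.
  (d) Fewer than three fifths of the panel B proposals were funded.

(a) panel E: |A| = 7, |A ∩ B| = 4; needs |A ∩ B| / |A| ≥ 3/5 — false.
(b) panel A: |A| = 9, |A ∩ B| = 3; needs |A ∩ B| / |A| > 1/3 — false.
(c) panel D: |A| = 8, |A ∩ B| = 6; needs |A ∩ B| / |A| ≥ 4/5 — false.
(d) panel B: |A| = 9, |A ∩ B| = 6; needs |A ∩ B| / |A| < 3/5 — false.

0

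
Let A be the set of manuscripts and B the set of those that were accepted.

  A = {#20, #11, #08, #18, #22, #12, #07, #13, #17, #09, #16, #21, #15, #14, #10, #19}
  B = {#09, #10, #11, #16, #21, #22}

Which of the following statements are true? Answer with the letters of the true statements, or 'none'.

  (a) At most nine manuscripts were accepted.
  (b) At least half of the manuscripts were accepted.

(a)

|A| = 16, |A ∩ B| = 6, |A ∖ B| = 10.
(a) |A ∩ B| ≤ 9: holds.
(b) |A ∩ B| ≥ |A ∖ B|: fails.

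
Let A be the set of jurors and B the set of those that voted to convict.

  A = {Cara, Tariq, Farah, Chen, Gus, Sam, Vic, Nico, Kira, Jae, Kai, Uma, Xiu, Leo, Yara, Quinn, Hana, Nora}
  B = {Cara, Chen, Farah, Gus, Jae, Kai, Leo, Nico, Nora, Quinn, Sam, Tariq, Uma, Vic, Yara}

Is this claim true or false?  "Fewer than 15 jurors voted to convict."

False

The determiner here denotes the relation: |A ∩ B| < 15.
|A| = 18, |A ∩ B| = 15, |A ∖ B| = 3.
|A ∩ B| = 15, so the statement is false.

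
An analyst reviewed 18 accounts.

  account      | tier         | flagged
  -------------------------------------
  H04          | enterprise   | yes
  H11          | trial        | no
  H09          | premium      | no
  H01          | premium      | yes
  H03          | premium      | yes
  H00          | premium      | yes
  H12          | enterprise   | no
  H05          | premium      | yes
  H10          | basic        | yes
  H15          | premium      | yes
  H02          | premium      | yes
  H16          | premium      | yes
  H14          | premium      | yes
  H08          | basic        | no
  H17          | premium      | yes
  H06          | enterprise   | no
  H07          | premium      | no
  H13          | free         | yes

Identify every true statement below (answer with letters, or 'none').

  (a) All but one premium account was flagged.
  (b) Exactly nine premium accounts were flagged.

|A| = 11, |A ∩ B| = 9, |A ∖ B| = 2.
(a) |A ∖ B| = 1: fails.
(b) |A ∩ B| = 9: holds.

(b)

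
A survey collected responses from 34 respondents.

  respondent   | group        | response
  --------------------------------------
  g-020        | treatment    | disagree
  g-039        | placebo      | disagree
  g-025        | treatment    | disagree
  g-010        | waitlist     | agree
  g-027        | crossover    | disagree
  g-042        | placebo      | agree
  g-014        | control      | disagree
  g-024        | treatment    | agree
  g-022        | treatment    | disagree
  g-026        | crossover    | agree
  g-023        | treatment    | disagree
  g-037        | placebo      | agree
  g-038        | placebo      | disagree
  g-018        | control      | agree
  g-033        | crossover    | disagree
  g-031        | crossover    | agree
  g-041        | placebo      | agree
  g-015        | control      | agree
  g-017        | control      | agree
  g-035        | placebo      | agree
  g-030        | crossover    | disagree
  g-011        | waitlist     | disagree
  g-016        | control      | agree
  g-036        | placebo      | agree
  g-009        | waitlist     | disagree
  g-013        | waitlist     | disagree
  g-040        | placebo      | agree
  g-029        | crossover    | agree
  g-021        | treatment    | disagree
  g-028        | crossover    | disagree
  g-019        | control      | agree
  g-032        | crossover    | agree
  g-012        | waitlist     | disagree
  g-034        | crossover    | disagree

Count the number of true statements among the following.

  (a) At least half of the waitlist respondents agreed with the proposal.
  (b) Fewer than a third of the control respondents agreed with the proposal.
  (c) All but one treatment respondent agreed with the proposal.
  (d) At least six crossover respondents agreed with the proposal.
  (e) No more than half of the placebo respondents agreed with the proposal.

(a) waitlist: |A| = 5, |A ∩ B| = 1; needs |A ∩ B| ≥ |A ∖ B| — false.
(b) control: |A| = 6, |A ∩ B| = 5; needs |A ∩ B| / |A| < 1/3 — false.
(c) treatment: |A| = 6, |A ∩ B| = 1; needs |A ∖ B| = 1 — false.
(d) crossover: |A| = 9, |A ∩ B| = 4; needs |A ∩ B| ≥ 6 — false.
(e) placebo: |A| = 8, |A ∩ B| = 6; needs |A ∩ B| ≤ |A ∖ B| — false.

0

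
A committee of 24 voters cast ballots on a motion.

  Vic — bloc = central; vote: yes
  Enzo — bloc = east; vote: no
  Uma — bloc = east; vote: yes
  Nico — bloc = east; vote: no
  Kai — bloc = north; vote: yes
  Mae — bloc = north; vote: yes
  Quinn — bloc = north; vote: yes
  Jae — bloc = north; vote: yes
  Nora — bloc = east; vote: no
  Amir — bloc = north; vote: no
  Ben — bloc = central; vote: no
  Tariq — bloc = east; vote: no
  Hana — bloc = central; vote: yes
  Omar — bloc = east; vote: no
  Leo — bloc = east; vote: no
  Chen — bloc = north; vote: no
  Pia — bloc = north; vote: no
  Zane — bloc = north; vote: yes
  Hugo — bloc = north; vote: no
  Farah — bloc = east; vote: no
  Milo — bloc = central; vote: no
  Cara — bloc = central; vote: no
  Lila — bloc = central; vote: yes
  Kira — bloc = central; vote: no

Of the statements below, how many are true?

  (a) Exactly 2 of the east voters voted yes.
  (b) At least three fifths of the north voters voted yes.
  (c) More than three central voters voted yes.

0

(a) east: |A| = 8, |A ∩ B| = 1; needs |A ∩ B| = 2 — false.
(b) north: |A| = 9, |A ∩ B| = 5; needs |A ∩ B| / |A| ≥ 3/5 — false.
(c) central: |A| = 7, |A ∩ B| = 3; needs |A ∩ B| > 3 — false.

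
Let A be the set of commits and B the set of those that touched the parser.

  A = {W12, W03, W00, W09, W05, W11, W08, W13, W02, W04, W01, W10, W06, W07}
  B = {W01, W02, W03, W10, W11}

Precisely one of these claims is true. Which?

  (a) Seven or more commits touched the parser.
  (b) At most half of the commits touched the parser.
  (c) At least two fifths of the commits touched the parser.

(b)

|A| = 14, |A ∩ B| = 5, |A ∖ B| = 9.
(a) requires |A ∩ B| ≥ 7: false.
(b) requires |A ∩ B| ≤ |A ∖ B|: true.
(c) requires |A ∩ B| / |A| ≥ 2/5: false.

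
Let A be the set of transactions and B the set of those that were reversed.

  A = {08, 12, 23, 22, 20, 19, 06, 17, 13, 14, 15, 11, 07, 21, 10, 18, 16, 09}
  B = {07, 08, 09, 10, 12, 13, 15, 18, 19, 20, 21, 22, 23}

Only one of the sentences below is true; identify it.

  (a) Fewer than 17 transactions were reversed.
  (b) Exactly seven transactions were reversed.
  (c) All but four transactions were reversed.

(a)

|A| = 18, |A ∩ B| = 13, |A ∖ B| = 5.
(a) requires |A ∩ B| < 17: true.
(b) requires |A ∩ B| = 7: false.
(c) requires |A ∖ B| = 4: false.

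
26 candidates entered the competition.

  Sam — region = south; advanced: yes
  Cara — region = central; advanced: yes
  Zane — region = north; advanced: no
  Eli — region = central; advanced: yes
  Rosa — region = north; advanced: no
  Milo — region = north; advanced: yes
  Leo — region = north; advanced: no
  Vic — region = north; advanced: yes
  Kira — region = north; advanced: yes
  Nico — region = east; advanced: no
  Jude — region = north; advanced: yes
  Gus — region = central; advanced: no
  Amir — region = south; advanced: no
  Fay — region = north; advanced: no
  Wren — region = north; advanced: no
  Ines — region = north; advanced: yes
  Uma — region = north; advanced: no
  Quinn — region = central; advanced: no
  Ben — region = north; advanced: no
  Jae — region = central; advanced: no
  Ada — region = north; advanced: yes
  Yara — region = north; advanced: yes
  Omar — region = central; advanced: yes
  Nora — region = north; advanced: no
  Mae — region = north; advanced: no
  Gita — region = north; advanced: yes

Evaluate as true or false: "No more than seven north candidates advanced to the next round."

False

'No more than seven north candidates advanced to the next round' holds iff |A ∩ B| ≤ 7.
|A| = 17, |A ∩ B| = 8, |A ∖ B| = 9.
|A ∩ B| = 8, so the statement is false.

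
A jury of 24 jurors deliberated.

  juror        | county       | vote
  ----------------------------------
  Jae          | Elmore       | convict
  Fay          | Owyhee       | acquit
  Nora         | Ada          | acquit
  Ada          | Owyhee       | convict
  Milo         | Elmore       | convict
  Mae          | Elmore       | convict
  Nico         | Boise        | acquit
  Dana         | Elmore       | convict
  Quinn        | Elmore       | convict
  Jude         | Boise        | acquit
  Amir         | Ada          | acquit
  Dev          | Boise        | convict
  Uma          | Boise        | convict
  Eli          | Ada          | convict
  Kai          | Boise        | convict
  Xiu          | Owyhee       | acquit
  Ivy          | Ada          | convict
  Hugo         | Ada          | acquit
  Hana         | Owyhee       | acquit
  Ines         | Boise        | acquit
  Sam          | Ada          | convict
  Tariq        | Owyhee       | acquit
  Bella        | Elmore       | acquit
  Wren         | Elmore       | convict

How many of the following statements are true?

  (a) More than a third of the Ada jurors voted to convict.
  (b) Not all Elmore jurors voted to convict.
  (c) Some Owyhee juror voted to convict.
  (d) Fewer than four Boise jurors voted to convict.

4

(a) Ada: |A| = 6, |A ∩ B| = 3; needs |A ∩ B| / |A| > 1/3 — true.
(b) Elmore: |A| = 7, |A ∩ B| = 6; needs A ⊄ B (|A ∖ B| ≥ 1) — true.
(c) Owyhee: |A| = 5, |A ∩ B| = 1; needs A ∩ B ≠ ∅ (|A ∩ B| ≥ 1) — true.
(d) Boise: |A| = 6, |A ∩ B| = 3; needs |A ∩ B| < 4 — true.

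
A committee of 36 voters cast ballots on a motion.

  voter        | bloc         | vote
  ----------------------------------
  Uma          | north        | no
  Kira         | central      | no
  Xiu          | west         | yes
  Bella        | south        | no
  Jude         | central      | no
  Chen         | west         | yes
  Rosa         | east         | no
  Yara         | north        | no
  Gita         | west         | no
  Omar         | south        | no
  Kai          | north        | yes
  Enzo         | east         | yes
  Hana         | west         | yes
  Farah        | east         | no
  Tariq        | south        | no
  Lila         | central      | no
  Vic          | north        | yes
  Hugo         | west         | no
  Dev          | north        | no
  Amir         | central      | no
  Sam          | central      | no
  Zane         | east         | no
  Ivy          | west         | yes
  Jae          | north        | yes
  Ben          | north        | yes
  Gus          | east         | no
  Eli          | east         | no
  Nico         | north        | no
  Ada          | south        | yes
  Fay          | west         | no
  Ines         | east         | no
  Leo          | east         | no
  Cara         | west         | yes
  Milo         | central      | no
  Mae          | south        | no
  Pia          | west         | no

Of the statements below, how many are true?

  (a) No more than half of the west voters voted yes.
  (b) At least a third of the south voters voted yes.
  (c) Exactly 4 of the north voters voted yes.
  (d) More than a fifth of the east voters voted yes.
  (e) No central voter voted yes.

(a) west: |A| = 9, |A ∩ B| = 5; needs |A ∩ B| ≤ |A ∖ B| — false.
(b) south: |A| = 5, |A ∩ B| = 1; needs |A ∩ B| / |A| ≥ 1/3 — false.
(c) north: |A| = 8, |A ∩ B| = 4; needs |A ∩ B| = 4 — true.
(d) east: |A| = 8, |A ∩ B| = 1; needs |A ∩ B| / |A| > 1/5 — false.
(e) central: |A| = 6, |A ∩ B| = 0; needs A ∩ B = ∅ (|A ∩ B| = 0) — true.

2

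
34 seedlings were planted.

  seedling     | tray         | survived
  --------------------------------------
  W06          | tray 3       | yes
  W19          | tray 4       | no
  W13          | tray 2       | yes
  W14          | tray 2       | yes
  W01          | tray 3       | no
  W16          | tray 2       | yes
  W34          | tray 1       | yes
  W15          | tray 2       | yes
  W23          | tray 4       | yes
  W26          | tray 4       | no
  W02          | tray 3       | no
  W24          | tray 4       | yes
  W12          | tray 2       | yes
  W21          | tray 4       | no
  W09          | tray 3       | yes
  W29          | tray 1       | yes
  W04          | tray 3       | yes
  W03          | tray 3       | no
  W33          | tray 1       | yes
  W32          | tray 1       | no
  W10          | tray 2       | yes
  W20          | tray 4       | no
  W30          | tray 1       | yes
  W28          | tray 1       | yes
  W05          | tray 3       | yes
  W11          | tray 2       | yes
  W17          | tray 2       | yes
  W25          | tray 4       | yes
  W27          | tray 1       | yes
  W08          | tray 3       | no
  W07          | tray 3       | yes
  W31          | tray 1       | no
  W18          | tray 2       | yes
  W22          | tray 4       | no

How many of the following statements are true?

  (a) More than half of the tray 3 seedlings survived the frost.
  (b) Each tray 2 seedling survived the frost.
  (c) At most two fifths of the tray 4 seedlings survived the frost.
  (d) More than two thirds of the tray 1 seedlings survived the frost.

(a) tray 3: |A| = 9, |A ∩ B| = 5; needs |A ∩ B| > |A ∖ B| — true.
(b) tray 2: |A| = 9, |A ∩ B| = 9; needs A ⊆ B, i.e. every element of A is in B (|A ∖ B| = 0) — true.
(c) tray 4: |A| = 8, |A ∩ B| = 3; needs |A ∩ B| / |A| ≤ 2/5 — true.
(d) tray 1: |A| = 8, |A ∩ B| = 6; needs |A ∩ B| / |A| > 2/3 — true.

4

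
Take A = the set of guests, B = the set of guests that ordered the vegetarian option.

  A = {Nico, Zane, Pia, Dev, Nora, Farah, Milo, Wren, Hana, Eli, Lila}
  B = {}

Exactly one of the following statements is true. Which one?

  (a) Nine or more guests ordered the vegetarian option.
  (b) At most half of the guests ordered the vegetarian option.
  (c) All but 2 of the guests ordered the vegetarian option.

|A| = 11, |A ∩ B| = 0, |A ∖ B| = 11.
(a) requires |A ∩ B| ≥ 9: false.
(b) requires |A ∩ B| ≤ |A ∖ B|: true.
(c) requires |A ∖ B| = 2: false.

(b)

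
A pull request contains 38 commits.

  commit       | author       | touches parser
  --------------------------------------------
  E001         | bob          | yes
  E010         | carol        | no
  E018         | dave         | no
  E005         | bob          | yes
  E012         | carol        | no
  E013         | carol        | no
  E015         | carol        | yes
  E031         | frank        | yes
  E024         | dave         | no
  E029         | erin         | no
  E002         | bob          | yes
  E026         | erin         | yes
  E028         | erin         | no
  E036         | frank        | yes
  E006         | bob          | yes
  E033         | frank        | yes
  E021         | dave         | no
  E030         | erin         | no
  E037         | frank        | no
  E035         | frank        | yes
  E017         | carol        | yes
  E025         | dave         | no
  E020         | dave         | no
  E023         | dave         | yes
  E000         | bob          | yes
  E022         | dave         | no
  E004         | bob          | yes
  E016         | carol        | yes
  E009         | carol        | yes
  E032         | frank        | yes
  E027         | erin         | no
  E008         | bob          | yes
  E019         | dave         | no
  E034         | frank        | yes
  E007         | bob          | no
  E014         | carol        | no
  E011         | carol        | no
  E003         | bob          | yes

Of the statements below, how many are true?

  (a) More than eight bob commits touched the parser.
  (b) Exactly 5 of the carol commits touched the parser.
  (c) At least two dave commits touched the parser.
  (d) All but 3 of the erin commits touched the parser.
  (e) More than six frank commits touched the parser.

(a) bob: |A| = 9, |A ∩ B| = 8; needs |A ∩ B| > 8 — false.
(b) carol: |A| = 9, |A ∩ B| = 4; needs |A ∩ B| = 5 — false.
(c) dave: |A| = 8, |A ∩ B| = 1; needs |A ∩ B| ≥ 2 — false.
(d) erin: |A| = 5, |A ∩ B| = 1; needs |A ∖ B| = 3 — false.
(e) frank: |A| = 7, |A ∩ B| = 6; needs |A ∩ B| > 6 — false.

0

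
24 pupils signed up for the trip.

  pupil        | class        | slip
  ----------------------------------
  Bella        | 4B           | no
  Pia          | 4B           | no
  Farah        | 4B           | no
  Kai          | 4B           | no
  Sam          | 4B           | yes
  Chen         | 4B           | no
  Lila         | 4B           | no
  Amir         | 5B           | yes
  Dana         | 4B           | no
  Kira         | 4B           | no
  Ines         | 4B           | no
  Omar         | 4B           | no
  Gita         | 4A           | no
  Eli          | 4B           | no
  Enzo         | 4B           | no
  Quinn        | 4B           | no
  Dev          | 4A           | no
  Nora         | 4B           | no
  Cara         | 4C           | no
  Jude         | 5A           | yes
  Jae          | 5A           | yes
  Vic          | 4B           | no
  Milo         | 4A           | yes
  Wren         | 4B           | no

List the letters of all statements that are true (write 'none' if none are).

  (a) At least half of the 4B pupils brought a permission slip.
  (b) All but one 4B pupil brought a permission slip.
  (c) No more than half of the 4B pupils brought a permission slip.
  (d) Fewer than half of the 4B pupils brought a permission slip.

(c), (d)

|A| = 17, |A ∩ B| = 1, |A ∖ B| = 16.
(a) |A ∩ B| ≥ |A ∖ B|: fails.
(b) |A ∖ B| = 1: fails.
(c) |A ∩ B| ≤ |A ∖ B|: holds.
(d) |A ∩ B| < |A ∖ B|: holds.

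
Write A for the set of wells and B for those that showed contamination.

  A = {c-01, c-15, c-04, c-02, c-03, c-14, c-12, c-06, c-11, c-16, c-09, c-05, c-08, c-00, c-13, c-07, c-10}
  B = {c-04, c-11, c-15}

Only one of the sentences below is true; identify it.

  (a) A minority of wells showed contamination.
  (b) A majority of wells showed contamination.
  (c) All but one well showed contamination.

|A| = 17, |A ∩ B| = 3, |A ∖ B| = 14.
(a) requires |A ∩ B| < |A ∖ B|: true.
(b) requires |A ∩ B| > |A ∖ B|: false.
(c) requires |A ∖ B| = 1: false.

(a)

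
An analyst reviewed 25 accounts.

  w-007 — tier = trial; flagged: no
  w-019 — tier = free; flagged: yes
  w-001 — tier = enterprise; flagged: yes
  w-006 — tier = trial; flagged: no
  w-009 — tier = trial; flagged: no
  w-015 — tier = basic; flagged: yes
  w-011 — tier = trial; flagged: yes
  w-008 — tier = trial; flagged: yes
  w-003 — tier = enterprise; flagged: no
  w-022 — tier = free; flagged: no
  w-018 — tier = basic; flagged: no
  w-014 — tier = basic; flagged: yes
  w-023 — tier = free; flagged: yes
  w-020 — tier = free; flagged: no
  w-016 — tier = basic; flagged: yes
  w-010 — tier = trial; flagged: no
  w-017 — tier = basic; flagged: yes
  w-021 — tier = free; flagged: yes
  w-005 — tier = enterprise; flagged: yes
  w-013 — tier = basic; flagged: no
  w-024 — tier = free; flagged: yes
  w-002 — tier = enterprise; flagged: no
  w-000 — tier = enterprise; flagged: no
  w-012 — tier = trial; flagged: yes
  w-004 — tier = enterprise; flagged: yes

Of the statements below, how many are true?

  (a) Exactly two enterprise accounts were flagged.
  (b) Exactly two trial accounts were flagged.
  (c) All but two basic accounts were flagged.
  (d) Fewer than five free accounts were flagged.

2

(a) enterprise: |A| = 6, |A ∩ B| = 3; needs |A ∩ B| = 2 — false.
(b) trial: |A| = 7, |A ∩ B| = 3; needs |A ∩ B| = 2 — false.
(c) basic: |A| = 6, |A ∩ B| = 4; needs |A ∖ B| = 2 — true.
(d) free: |A| = 6, |A ∩ B| = 4; needs |A ∩ B| < 5 — true.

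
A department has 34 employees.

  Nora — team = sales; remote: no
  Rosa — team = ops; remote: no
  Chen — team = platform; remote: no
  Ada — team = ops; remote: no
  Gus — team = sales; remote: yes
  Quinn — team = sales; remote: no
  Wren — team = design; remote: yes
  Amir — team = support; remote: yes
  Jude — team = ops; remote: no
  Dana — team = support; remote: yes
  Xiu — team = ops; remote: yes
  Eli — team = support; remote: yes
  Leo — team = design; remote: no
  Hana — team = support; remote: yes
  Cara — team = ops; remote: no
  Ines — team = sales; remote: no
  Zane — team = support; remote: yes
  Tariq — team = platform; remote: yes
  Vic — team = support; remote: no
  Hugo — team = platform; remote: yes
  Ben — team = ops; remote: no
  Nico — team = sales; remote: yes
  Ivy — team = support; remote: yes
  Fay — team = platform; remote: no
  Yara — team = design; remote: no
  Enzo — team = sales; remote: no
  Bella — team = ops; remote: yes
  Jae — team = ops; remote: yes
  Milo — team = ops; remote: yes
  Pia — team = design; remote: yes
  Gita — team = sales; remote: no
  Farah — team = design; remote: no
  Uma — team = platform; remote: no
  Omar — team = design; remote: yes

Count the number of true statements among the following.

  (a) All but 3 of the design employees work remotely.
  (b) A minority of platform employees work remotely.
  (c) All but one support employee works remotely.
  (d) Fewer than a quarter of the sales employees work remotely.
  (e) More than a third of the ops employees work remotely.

4

(a) design: |A| = 6, |A ∩ B| = 3; needs |A ∖ B| = 3 — true.
(b) platform: |A| = 5, |A ∩ B| = 2; needs |A ∩ B| < |A ∖ B| — true.
(c) support: |A| = 7, |A ∩ B| = 6; needs |A ∖ B| = 1 — true.
(d) sales: |A| = 7, |A ∩ B| = 2; needs |A ∩ B| / |A| < 1/4 — false.
(e) ops: |A| = 9, |A ∩ B| = 4; needs |A ∩ B| / |A| > 1/3 — true.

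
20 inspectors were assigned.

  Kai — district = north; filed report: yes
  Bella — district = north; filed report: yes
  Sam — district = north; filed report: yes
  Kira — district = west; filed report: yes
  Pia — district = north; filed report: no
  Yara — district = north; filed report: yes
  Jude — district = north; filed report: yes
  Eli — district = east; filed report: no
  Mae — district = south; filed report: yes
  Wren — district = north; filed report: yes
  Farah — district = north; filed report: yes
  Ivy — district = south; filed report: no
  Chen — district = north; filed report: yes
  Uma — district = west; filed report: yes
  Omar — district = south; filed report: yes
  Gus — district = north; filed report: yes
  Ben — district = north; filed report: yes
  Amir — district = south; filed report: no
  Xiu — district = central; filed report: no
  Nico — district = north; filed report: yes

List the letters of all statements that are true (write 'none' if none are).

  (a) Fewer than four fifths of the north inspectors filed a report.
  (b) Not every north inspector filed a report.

|A| = 12, |A ∩ B| = 11, |A ∖ B| = 1.
(a) |A ∩ B| / |A| < 4/5: fails.
(b) A ⊄ B (|A ∖ B| ≥ 1): holds.

(b)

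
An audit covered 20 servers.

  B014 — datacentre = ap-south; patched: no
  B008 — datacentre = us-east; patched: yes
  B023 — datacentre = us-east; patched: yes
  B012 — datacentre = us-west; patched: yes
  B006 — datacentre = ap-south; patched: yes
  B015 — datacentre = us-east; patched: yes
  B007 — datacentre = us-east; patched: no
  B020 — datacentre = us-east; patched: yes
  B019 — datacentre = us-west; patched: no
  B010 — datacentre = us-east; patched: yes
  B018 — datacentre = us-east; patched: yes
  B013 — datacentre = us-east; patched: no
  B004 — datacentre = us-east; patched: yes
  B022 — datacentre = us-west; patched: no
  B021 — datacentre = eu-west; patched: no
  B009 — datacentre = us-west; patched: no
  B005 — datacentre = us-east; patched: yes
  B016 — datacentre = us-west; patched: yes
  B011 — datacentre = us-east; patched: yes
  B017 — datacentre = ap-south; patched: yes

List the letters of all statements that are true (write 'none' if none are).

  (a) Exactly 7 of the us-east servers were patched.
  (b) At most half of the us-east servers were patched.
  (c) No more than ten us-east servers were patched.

|A| = 11, |A ∩ B| = 9, |A ∖ B| = 2.
(a) |A ∩ B| = 7: fails.
(b) |A ∩ B| ≤ |A ∖ B|: fails.
(c) |A ∩ B| ≤ 10: holds.

(c)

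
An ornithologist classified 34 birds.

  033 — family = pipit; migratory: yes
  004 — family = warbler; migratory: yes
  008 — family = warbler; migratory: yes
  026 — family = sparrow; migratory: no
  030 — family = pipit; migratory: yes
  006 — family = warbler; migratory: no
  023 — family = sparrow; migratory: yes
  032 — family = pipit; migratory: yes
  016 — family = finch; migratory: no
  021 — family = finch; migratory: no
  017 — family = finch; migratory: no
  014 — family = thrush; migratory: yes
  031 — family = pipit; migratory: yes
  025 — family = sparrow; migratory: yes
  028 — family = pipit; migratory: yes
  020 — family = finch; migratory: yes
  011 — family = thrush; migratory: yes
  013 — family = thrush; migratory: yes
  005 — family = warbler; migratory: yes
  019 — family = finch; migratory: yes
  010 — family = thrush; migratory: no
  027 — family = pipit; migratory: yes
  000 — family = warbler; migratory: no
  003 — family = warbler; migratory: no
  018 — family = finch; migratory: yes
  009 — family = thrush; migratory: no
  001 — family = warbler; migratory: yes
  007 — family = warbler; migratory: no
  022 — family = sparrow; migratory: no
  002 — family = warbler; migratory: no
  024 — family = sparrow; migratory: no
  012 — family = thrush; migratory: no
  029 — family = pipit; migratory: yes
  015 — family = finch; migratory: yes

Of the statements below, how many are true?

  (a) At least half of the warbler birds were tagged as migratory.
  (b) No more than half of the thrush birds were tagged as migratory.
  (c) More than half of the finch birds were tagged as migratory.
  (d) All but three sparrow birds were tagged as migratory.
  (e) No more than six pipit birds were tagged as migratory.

3

(a) warbler: |A| = 9, |A ∩ B| = 4; needs |A ∩ B| ≥ |A ∖ B| — false.
(b) thrush: |A| = 6, |A ∩ B| = 3; needs |A ∩ B| ≤ |A ∖ B| — true.
(c) finch: |A| = 7, |A ∩ B| = 4; needs |A ∩ B| > |A ∖ B| — true.
(d) sparrow: |A| = 5, |A ∩ B| = 2; needs |A ∖ B| = 3 — true.
(e) pipit: |A| = 7, |A ∩ B| = 7; needs |A ∩ B| ≤ 6 — false.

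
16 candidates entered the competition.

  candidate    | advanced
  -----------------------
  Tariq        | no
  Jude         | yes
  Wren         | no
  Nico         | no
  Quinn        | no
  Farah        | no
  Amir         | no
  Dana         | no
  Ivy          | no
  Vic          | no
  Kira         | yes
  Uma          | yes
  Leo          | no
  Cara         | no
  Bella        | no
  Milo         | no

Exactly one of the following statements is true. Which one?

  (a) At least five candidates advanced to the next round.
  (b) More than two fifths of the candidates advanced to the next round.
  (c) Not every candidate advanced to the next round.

(c)

|A| = 16, |A ∩ B| = 3, |A ∖ B| = 13.
(a) requires |A ∩ B| ≥ 5: false.
(b) requires |A ∩ B| / |A| > 2/5: false.
(c) requires A ⊄ B (|A ∖ B| ≥ 1): true.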